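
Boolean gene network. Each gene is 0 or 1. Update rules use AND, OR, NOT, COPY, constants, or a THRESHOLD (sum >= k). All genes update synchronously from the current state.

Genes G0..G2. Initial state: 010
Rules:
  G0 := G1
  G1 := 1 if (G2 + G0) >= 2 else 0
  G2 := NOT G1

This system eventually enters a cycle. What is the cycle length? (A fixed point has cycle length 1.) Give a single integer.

Answer: 1

Derivation:
Step 0: 010
Step 1: G0=G1=1 G1=(0+0>=2)=0 G2=NOT G1=NOT 1=0 -> 100
Step 2: G0=G1=0 G1=(0+1>=2)=0 G2=NOT G1=NOT 0=1 -> 001
Step 3: G0=G1=0 G1=(1+0>=2)=0 G2=NOT G1=NOT 0=1 -> 001
State from step 3 equals state from step 2 -> cycle length 1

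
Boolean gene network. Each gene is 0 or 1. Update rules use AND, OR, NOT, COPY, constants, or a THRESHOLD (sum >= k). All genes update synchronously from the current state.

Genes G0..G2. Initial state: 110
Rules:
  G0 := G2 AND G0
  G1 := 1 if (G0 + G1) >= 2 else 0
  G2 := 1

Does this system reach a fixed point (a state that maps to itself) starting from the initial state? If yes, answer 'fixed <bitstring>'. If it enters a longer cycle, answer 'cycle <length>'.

Step 0: 110
Step 1: G0=G2&G0=0&1=0 G1=(1+1>=2)=1 G2=1(const) -> 011
Step 2: G0=G2&G0=1&0=0 G1=(0+1>=2)=0 G2=1(const) -> 001
Step 3: G0=G2&G0=1&0=0 G1=(0+0>=2)=0 G2=1(const) -> 001
Fixed point reached at step 2: 001

Answer: fixed 001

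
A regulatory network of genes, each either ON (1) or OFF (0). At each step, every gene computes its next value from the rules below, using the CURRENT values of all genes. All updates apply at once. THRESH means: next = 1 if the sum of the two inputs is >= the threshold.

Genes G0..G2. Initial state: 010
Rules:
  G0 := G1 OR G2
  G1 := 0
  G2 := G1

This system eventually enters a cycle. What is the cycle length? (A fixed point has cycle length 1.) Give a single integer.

Step 0: 010
Step 1: G0=G1|G2=1|0=1 G1=0(const) G2=G1=1 -> 101
Step 2: G0=G1|G2=0|1=1 G1=0(const) G2=G1=0 -> 100
Step 3: G0=G1|G2=0|0=0 G1=0(const) G2=G1=0 -> 000
Step 4: G0=G1|G2=0|0=0 G1=0(const) G2=G1=0 -> 000
State from step 4 equals state from step 3 -> cycle length 1

Answer: 1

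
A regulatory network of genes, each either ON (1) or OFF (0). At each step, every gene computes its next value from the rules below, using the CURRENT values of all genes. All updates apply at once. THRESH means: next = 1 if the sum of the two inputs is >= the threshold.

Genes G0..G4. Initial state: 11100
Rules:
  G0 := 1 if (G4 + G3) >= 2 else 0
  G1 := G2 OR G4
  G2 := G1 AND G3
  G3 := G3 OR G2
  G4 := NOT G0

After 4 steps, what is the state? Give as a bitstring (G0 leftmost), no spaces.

Step 1: G0=(0+0>=2)=0 G1=G2|G4=1|0=1 G2=G1&G3=1&0=0 G3=G3|G2=0|1=1 G4=NOT G0=NOT 1=0 -> 01010
Step 2: G0=(0+1>=2)=0 G1=G2|G4=0|0=0 G2=G1&G3=1&1=1 G3=G3|G2=1|0=1 G4=NOT G0=NOT 0=1 -> 00111
Step 3: G0=(1+1>=2)=1 G1=G2|G4=1|1=1 G2=G1&G3=0&1=0 G3=G3|G2=1|1=1 G4=NOT G0=NOT 0=1 -> 11011
Step 4: G0=(1+1>=2)=1 G1=G2|G4=0|1=1 G2=G1&G3=1&1=1 G3=G3|G2=1|0=1 G4=NOT G0=NOT 1=0 -> 11110

11110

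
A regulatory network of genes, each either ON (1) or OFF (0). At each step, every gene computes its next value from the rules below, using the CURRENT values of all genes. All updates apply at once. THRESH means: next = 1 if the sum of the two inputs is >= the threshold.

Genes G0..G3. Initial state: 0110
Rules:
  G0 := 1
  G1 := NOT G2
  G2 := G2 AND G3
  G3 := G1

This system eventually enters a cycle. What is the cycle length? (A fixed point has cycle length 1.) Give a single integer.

Step 0: 0110
Step 1: G0=1(const) G1=NOT G2=NOT 1=0 G2=G2&G3=1&0=0 G3=G1=1 -> 1001
Step 2: G0=1(const) G1=NOT G2=NOT 0=1 G2=G2&G3=0&1=0 G3=G1=0 -> 1100
Step 3: G0=1(const) G1=NOT G2=NOT 0=1 G2=G2&G3=0&0=0 G3=G1=1 -> 1101
Step 4: G0=1(const) G1=NOT G2=NOT 0=1 G2=G2&G3=0&1=0 G3=G1=1 -> 1101
State from step 4 equals state from step 3 -> cycle length 1

Answer: 1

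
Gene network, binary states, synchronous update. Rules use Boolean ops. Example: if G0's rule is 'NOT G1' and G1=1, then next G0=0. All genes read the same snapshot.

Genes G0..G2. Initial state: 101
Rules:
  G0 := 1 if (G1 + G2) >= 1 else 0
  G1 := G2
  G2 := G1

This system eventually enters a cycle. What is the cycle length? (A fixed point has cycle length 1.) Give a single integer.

Step 0: 101
Step 1: G0=(0+1>=1)=1 G1=G2=1 G2=G1=0 -> 110
Step 2: G0=(1+0>=1)=1 G1=G2=0 G2=G1=1 -> 101
State from step 2 equals state from step 0 -> cycle length 2

Answer: 2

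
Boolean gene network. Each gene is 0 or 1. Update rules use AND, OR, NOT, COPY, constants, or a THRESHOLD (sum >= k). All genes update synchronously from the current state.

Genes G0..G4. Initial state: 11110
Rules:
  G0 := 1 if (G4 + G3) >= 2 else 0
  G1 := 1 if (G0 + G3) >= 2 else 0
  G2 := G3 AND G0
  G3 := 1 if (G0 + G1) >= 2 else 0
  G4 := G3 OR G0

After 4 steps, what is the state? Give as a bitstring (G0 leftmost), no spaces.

Step 1: G0=(0+1>=2)=0 G1=(1+1>=2)=1 G2=G3&G0=1&1=1 G3=(1+1>=2)=1 G4=G3|G0=1|1=1 -> 01111
Step 2: G0=(1+1>=2)=1 G1=(0+1>=2)=0 G2=G3&G0=1&0=0 G3=(0+1>=2)=0 G4=G3|G0=1|0=1 -> 10001
Step 3: G0=(1+0>=2)=0 G1=(1+0>=2)=0 G2=G3&G0=0&1=0 G3=(1+0>=2)=0 G4=G3|G0=0|1=1 -> 00001
Step 4: G0=(1+0>=2)=0 G1=(0+0>=2)=0 G2=G3&G0=0&0=0 G3=(0+0>=2)=0 G4=G3|G0=0|0=0 -> 00000

00000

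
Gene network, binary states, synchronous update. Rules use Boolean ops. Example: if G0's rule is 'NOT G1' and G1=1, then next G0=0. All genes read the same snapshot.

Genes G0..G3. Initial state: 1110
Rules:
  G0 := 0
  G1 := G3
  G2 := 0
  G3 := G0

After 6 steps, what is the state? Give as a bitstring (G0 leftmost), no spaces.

Step 1: G0=0(const) G1=G3=0 G2=0(const) G3=G0=1 -> 0001
Step 2: G0=0(const) G1=G3=1 G2=0(const) G3=G0=0 -> 0100
Step 3: G0=0(const) G1=G3=0 G2=0(const) G3=G0=0 -> 0000
Step 4: G0=0(const) G1=G3=0 G2=0(const) G3=G0=0 -> 0000
Step 5: G0=0(const) G1=G3=0 G2=0(const) G3=G0=0 -> 0000
Step 6: G0=0(const) G1=G3=0 G2=0(const) G3=G0=0 -> 0000

0000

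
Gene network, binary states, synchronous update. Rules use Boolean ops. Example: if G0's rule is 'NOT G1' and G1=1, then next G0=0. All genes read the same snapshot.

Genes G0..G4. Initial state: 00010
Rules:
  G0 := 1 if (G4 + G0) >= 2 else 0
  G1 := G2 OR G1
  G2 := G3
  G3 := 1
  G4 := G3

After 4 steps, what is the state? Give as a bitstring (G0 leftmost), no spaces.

Step 1: G0=(0+0>=2)=0 G1=G2|G1=0|0=0 G2=G3=1 G3=1(const) G4=G3=1 -> 00111
Step 2: G0=(1+0>=2)=0 G1=G2|G1=1|0=1 G2=G3=1 G3=1(const) G4=G3=1 -> 01111
Step 3: G0=(1+0>=2)=0 G1=G2|G1=1|1=1 G2=G3=1 G3=1(const) G4=G3=1 -> 01111
Step 4: G0=(1+0>=2)=0 G1=G2|G1=1|1=1 G2=G3=1 G3=1(const) G4=G3=1 -> 01111

01111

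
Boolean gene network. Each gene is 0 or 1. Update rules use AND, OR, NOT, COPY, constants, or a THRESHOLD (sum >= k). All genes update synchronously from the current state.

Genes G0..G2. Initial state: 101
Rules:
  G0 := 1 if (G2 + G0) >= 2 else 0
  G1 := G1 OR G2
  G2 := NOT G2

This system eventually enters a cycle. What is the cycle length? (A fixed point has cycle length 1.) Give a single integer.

Answer: 2

Derivation:
Step 0: 101
Step 1: G0=(1+1>=2)=1 G1=G1|G2=0|1=1 G2=NOT G2=NOT 1=0 -> 110
Step 2: G0=(0+1>=2)=0 G1=G1|G2=1|0=1 G2=NOT G2=NOT 0=1 -> 011
Step 3: G0=(1+0>=2)=0 G1=G1|G2=1|1=1 G2=NOT G2=NOT 1=0 -> 010
Step 4: G0=(0+0>=2)=0 G1=G1|G2=1|0=1 G2=NOT G2=NOT 0=1 -> 011
State from step 4 equals state from step 2 -> cycle length 2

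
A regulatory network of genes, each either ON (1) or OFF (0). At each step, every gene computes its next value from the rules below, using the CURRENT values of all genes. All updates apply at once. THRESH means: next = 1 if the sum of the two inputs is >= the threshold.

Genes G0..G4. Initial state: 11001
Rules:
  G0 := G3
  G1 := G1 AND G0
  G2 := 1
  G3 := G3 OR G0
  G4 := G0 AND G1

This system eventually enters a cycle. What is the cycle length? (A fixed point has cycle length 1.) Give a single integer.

Step 0: 11001
Step 1: G0=G3=0 G1=G1&G0=1&1=1 G2=1(const) G3=G3|G0=0|1=1 G4=G0&G1=1&1=1 -> 01111
Step 2: G0=G3=1 G1=G1&G0=1&0=0 G2=1(const) G3=G3|G0=1|0=1 G4=G0&G1=0&1=0 -> 10110
Step 3: G0=G3=1 G1=G1&G0=0&1=0 G2=1(const) G3=G3|G0=1|1=1 G4=G0&G1=1&0=0 -> 10110
State from step 3 equals state from step 2 -> cycle length 1

Answer: 1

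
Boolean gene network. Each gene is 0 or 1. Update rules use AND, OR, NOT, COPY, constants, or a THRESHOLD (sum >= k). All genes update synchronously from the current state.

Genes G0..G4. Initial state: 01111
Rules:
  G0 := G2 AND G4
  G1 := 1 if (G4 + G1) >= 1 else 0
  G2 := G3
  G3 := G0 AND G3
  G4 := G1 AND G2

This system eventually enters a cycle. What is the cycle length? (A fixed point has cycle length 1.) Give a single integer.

Step 0: 01111
Step 1: G0=G2&G4=1&1=1 G1=(1+1>=1)=1 G2=G3=1 G3=G0&G3=0&1=0 G4=G1&G2=1&1=1 -> 11101
Step 2: G0=G2&G4=1&1=1 G1=(1+1>=1)=1 G2=G3=0 G3=G0&G3=1&0=0 G4=G1&G2=1&1=1 -> 11001
Step 3: G0=G2&G4=0&1=0 G1=(1+1>=1)=1 G2=G3=0 G3=G0&G3=1&0=0 G4=G1&G2=1&0=0 -> 01000
Step 4: G0=G2&G4=0&0=0 G1=(0+1>=1)=1 G2=G3=0 G3=G0&G3=0&0=0 G4=G1&G2=1&0=0 -> 01000
State from step 4 equals state from step 3 -> cycle length 1

Answer: 1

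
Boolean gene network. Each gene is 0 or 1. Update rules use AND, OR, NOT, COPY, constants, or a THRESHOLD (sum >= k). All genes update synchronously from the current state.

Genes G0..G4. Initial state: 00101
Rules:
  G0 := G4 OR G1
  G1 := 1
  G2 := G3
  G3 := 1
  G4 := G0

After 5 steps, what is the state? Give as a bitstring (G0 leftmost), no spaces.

Step 1: G0=G4|G1=1|0=1 G1=1(const) G2=G3=0 G3=1(const) G4=G0=0 -> 11010
Step 2: G0=G4|G1=0|1=1 G1=1(const) G2=G3=1 G3=1(const) G4=G0=1 -> 11111
Step 3: G0=G4|G1=1|1=1 G1=1(const) G2=G3=1 G3=1(const) G4=G0=1 -> 11111
Step 4: G0=G4|G1=1|1=1 G1=1(const) G2=G3=1 G3=1(const) G4=G0=1 -> 11111
Step 5: G0=G4|G1=1|1=1 G1=1(const) G2=G3=1 G3=1(const) G4=G0=1 -> 11111

11111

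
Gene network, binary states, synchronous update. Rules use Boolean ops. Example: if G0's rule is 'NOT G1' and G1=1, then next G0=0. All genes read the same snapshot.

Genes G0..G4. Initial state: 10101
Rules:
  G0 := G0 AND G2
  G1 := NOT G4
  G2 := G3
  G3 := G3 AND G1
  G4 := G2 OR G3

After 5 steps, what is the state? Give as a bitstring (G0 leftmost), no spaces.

Step 1: G0=G0&G2=1&1=1 G1=NOT G4=NOT 1=0 G2=G3=0 G3=G3&G1=0&0=0 G4=G2|G3=1|0=1 -> 10001
Step 2: G0=G0&G2=1&0=0 G1=NOT G4=NOT 1=0 G2=G3=0 G3=G3&G1=0&0=0 G4=G2|G3=0|0=0 -> 00000
Step 3: G0=G0&G2=0&0=0 G1=NOT G4=NOT 0=1 G2=G3=0 G3=G3&G1=0&0=0 G4=G2|G3=0|0=0 -> 01000
Step 4: G0=G0&G2=0&0=0 G1=NOT G4=NOT 0=1 G2=G3=0 G3=G3&G1=0&1=0 G4=G2|G3=0|0=0 -> 01000
Step 5: G0=G0&G2=0&0=0 G1=NOT G4=NOT 0=1 G2=G3=0 G3=G3&G1=0&1=0 G4=G2|G3=0|0=0 -> 01000

01000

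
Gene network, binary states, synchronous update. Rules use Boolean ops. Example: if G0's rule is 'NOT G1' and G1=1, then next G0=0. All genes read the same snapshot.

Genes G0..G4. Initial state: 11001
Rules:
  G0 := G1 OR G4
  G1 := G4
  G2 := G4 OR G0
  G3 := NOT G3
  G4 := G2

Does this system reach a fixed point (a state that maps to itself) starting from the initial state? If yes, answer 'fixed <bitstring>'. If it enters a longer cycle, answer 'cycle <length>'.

Answer: cycle 2

Derivation:
Step 0: 11001
Step 1: G0=G1|G4=1|1=1 G1=G4=1 G2=G4|G0=1|1=1 G3=NOT G3=NOT 0=1 G4=G2=0 -> 11110
Step 2: G0=G1|G4=1|0=1 G1=G4=0 G2=G4|G0=0|1=1 G3=NOT G3=NOT 1=0 G4=G2=1 -> 10101
Step 3: G0=G1|G4=0|1=1 G1=G4=1 G2=G4|G0=1|1=1 G3=NOT G3=NOT 0=1 G4=G2=1 -> 11111
Step 4: G0=G1|G4=1|1=1 G1=G4=1 G2=G4|G0=1|1=1 G3=NOT G3=NOT 1=0 G4=G2=1 -> 11101
Step 5: G0=G1|G4=1|1=1 G1=G4=1 G2=G4|G0=1|1=1 G3=NOT G3=NOT 0=1 G4=G2=1 -> 11111
Cycle of length 2 starting at step 3 -> no fixed point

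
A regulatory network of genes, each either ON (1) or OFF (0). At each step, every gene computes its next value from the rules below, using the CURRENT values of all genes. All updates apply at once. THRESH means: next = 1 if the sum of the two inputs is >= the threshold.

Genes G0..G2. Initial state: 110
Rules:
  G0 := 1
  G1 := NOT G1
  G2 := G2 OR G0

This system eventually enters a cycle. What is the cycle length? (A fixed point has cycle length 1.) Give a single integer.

Step 0: 110
Step 1: G0=1(const) G1=NOT G1=NOT 1=0 G2=G2|G0=0|1=1 -> 101
Step 2: G0=1(const) G1=NOT G1=NOT 0=1 G2=G2|G0=1|1=1 -> 111
Step 3: G0=1(const) G1=NOT G1=NOT 1=0 G2=G2|G0=1|1=1 -> 101
State from step 3 equals state from step 1 -> cycle length 2

Answer: 2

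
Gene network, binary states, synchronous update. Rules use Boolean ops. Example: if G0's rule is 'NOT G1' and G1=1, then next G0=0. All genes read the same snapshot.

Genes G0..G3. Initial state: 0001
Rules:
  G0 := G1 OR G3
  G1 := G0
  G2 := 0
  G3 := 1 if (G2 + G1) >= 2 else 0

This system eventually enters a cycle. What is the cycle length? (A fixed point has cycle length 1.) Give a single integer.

Answer: 2

Derivation:
Step 0: 0001
Step 1: G0=G1|G3=0|1=1 G1=G0=0 G2=0(const) G3=(0+0>=2)=0 -> 1000
Step 2: G0=G1|G3=0|0=0 G1=G0=1 G2=0(const) G3=(0+0>=2)=0 -> 0100
Step 3: G0=G1|G3=1|0=1 G1=G0=0 G2=0(const) G3=(0+1>=2)=0 -> 1000
State from step 3 equals state from step 1 -> cycle length 2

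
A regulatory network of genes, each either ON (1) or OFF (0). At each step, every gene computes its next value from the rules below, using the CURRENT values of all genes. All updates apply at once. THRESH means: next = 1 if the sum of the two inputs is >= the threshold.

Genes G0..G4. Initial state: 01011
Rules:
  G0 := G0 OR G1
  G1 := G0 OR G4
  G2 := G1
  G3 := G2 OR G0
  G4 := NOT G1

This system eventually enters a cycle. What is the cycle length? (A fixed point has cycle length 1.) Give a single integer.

Answer: 1

Derivation:
Step 0: 01011
Step 1: G0=G0|G1=0|1=1 G1=G0|G4=0|1=1 G2=G1=1 G3=G2|G0=0|0=0 G4=NOT G1=NOT 1=0 -> 11100
Step 2: G0=G0|G1=1|1=1 G1=G0|G4=1|0=1 G2=G1=1 G3=G2|G0=1|1=1 G4=NOT G1=NOT 1=0 -> 11110
Step 3: G0=G0|G1=1|1=1 G1=G0|G4=1|0=1 G2=G1=1 G3=G2|G0=1|1=1 G4=NOT G1=NOT 1=0 -> 11110
State from step 3 equals state from step 2 -> cycle length 1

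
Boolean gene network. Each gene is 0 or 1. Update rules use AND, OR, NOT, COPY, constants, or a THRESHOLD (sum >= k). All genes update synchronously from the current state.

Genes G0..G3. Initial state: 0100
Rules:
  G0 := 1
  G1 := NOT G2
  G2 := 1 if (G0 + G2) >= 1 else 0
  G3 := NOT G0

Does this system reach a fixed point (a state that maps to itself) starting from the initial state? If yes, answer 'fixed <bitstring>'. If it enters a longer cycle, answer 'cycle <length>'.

Step 0: 0100
Step 1: G0=1(const) G1=NOT G2=NOT 0=1 G2=(0+0>=1)=0 G3=NOT G0=NOT 0=1 -> 1101
Step 2: G0=1(const) G1=NOT G2=NOT 0=1 G2=(1+0>=1)=1 G3=NOT G0=NOT 1=0 -> 1110
Step 3: G0=1(const) G1=NOT G2=NOT 1=0 G2=(1+1>=1)=1 G3=NOT G0=NOT 1=0 -> 1010
Step 4: G0=1(const) G1=NOT G2=NOT 1=0 G2=(1+1>=1)=1 G3=NOT G0=NOT 1=0 -> 1010
Fixed point reached at step 3: 1010

Answer: fixed 1010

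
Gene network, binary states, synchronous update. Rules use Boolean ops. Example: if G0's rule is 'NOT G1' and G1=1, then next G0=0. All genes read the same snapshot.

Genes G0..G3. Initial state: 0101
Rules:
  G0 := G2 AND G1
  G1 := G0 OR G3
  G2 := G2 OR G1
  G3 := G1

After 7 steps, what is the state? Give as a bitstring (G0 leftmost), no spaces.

Step 1: G0=G2&G1=0&1=0 G1=G0|G3=0|1=1 G2=G2|G1=0|1=1 G3=G1=1 -> 0111
Step 2: G0=G2&G1=1&1=1 G1=G0|G3=0|1=1 G2=G2|G1=1|1=1 G3=G1=1 -> 1111
Step 3: G0=G2&G1=1&1=1 G1=G0|G3=1|1=1 G2=G2|G1=1|1=1 G3=G1=1 -> 1111
Step 4: G0=G2&G1=1&1=1 G1=G0|G3=1|1=1 G2=G2|G1=1|1=1 G3=G1=1 -> 1111
Step 5: G0=G2&G1=1&1=1 G1=G0|G3=1|1=1 G2=G2|G1=1|1=1 G3=G1=1 -> 1111
Step 6: G0=G2&G1=1&1=1 G1=G0|G3=1|1=1 G2=G2|G1=1|1=1 G3=G1=1 -> 1111
Step 7: G0=G2&G1=1&1=1 G1=G0|G3=1|1=1 G2=G2|G1=1|1=1 G3=G1=1 -> 1111

1111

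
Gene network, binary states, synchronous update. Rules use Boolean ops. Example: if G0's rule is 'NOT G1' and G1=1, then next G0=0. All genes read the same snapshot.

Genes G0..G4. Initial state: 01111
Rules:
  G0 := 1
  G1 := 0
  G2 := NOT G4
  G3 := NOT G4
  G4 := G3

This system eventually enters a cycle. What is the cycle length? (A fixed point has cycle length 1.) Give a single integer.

Answer: 4

Derivation:
Step 0: 01111
Step 1: G0=1(const) G1=0(const) G2=NOT G4=NOT 1=0 G3=NOT G4=NOT 1=0 G4=G3=1 -> 10001
Step 2: G0=1(const) G1=0(const) G2=NOT G4=NOT 1=0 G3=NOT G4=NOT 1=0 G4=G3=0 -> 10000
Step 3: G0=1(const) G1=0(const) G2=NOT G4=NOT 0=1 G3=NOT G4=NOT 0=1 G4=G3=0 -> 10110
Step 4: G0=1(const) G1=0(const) G2=NOT G4=NOT 0=1 G3=NOT G4=NOT 0=1 G4=G3=1 -> 10111
Step 5: G0=1(const) G1=0(const) G2=NOT G4=NOT 1=0 G3=NOT G4=NOT 1=0 G4=G3=1 -> 10001
State from step 5 equals state from step 1 -> cycle length 4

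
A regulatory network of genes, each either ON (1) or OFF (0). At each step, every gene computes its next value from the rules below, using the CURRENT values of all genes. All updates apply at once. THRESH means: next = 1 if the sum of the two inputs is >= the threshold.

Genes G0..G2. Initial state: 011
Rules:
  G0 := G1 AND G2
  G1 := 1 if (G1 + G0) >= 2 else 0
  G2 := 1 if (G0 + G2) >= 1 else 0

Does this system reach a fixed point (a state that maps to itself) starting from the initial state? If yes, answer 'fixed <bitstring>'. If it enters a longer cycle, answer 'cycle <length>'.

Answer: fixed 001

Derivation:
Step 0: 011
Step 1: G0=G1&G2=1&1=1 G1=(1+0>=2)=0 G2=(0+1>=1)=1 -> 101
Step 2: G0=G1&G2=0&1=0 G1=(0+1>=2)=0 G2=(1+1>=1)=1 -> 001
Step 3: G0=G1&G2=0&1=0 G1=(0+0>=2)=0 G2=(0+1>=1)=1 -> 001
Fixed point reached at step 2: 001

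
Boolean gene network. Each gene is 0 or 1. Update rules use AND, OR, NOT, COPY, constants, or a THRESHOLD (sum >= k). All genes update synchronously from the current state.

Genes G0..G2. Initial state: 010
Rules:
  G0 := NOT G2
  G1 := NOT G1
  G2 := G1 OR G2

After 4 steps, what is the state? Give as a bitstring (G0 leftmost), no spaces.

Step 1: G0=NOT G2=NOT 0=1 G1=NOT G1=NOT 1=0 G2=G1|G2=1|0=1 -> 101
Step 2: G0=NOT G2=NOT 1=0 G1=NOT G1=NOT 0=1 G2=G1|G2=0|1=1 -> 011
Step 3: G0=NOT G2=NOT 1=0 G1=NOT G1=NOT 1=0 G2=G1|G2=1|1=1 -> 001
Step 4: G0=NOT G2=NOT 1=0 G1=NOT G1=NOT 0=1 G2=G1|G2=0|1=1 -> 011

011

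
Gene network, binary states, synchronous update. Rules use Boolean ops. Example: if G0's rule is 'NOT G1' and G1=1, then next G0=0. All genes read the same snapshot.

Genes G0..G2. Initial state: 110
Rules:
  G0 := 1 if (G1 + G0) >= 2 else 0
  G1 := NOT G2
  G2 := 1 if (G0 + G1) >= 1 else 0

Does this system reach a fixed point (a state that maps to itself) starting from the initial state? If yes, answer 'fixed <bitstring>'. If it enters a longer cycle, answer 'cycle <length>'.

Step 0: 110
Step 1: G0=(1+1>=2)=1 G1=NOT G2=NOT 0=1 G2=(1+1>=1)=1 -> 111
Step 2: G0=(1+1>=2)=1 G1=NOT G2=NOT 1=0 G2=(1+1>=1)=1 -> 101
Step 3: G0=(0+1>=2)=0 G1=NOT G2=NOT 1=0 G2=(1+0>=1)=1 -> 001
Step 4: G0=(0+0>=2)=0 G1=NOT G2=NOT 1=0 G2=(0+0>=1)=0 -> 000
Step 5: G0=(0+0>=2)=0 G1=NOT G2=NOT 0=1 G2=(0+0>=1)=0 -> 010
Step 6: G0=(1+0>=2)=0 G1=NOT G2=NOT 0=1 G2=(0+1>=1)=1 -> 011
Step 7: G0=(1+0>=2)=0 G1=NOT G2=NOT 1=0 G2=(0+1>=1)=1 -> 001
Cycle of length 4 starting at step 3 -> no fixed point

Answer: cycle 4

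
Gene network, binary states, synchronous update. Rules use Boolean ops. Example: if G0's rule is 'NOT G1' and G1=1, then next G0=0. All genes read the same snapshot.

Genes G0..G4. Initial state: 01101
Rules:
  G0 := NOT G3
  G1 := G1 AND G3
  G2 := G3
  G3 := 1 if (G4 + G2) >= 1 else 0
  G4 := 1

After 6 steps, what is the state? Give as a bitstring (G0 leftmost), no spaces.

Step 1: G0=NOT G3=NOT 0=1 G1=G1&G3=1&0=0 G2=G3=0 G3=(1+1>=1)=1 G4=1(const) -> 10011
Step 2: G0=NOT G3=NOT 1=0 G1=G1&G3=0&1=0 G2=G3=1 G3=(1+0>=1)=1 G4=1(const) -> 00111
Step 3: G0=NOT G3=NOT 1=0 G1=G1&G3=0&1=0 G2=G3=1 G3=(1+1>=1)=1 G4=1(const) -> 00111
Step 4: G0=NOT G3=NOT 1=0 G1=G1&G3=0&1=0 G2=G3=1 G3=(1+1>=1)=1 G4=1(const) -> 00111
Step 5: G0=NOT G3=NOT 1=0 G1=G1&G3=0&1=0 G2=G3=1 G3=(1+1>=1)=1 G4=1(const) -> 00111
Step 6: G0=NOT G3=NOT 1=0 G1=G1&G3=0&1=0 G2=G3=1 G3=(1+1>=1)=1 G4=1(const) -> 00111

00111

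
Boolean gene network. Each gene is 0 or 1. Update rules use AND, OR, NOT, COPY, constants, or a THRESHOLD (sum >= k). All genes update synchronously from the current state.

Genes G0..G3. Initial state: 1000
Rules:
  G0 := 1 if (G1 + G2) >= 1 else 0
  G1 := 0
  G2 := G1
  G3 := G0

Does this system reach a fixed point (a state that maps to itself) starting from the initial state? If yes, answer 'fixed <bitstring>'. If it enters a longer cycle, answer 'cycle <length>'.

Answer: fixed 0000

Derivation:
Step 0: 1000
Step 1: G0=(0+0>=1)=0 G1=0(const) G2=G1=0 G3=G0=1 -> 0001
Step 2: G0=(0+0>=1)=0 G1=0(const) G2=G1=0 G3=G0=0 -> 0000
Step 3: G0=(0+0>=1)=0 G1=0(const) G2=G1=0 G3=G0=0 -> 0000
Fixed point reached at step 2: 0000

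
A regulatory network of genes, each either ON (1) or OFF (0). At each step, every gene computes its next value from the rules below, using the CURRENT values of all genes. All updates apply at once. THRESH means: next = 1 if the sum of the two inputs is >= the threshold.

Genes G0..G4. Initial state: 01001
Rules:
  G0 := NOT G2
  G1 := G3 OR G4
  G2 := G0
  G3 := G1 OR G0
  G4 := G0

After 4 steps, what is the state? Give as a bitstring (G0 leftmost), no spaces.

Step 1: G0=NOT G2=NOT 0=1 G1=G3|G4=0|1=1 G2=G0=0 G3=G1|G0=1|0=1 G4=G0=0 -> 11010
Step 2: G0=NOT G2=NOT 0=1 G1=G3|G4=1|0=1 G2=G0=1 G3=G1|G0=1|1=1 G4=G0=1 -> 11111
Step 3: G0=NOT G2=NOT 1=0 G1=G3|G4=1|1=1 G2=G0=1 G3=G1|G0=1|1=1 G4=G0=1 -> 01111
Step 4: G0=NOT G2=NOT 1=0 G1=G3|G4=1|1=1 G2=G0=0 G3=G1|G0=1|0=1 G4=G0=0 -> 01010

01010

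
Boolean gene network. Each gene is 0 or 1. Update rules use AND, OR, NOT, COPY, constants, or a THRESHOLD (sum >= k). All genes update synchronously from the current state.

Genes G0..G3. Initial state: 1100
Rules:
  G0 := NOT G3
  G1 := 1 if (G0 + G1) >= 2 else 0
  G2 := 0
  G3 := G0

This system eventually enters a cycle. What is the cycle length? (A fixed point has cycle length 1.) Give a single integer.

Step 0: 1100
Step 1: G0=NOT G3=NOT 0=1 G1=(1+1>=2)=1 G2=0(const) G3=G0=1 -> 1101
Step 2: G0=NOT G3=NOT 1=0 G1=(1+1>=2)=1 G2=0(const) G3=G0=1 -> 0101
Step 3: G0=NOT G3=NOT 1=0 G1=(0+1>=2)=0 G2=0(const) G3=G0=0 -> 0000
Step 4: G0=NOT G3=NOT 0=1 G1=(0+0>=2)=0 G2=0(const) G3=G0=0 -> 1000
Step 5: G0=NOT G3=NOT 0=1 G1=(1+0>=2)=0 G2=0(const) G3=G0=1 -> 1001
Step 6: G0=NOT G3=NOT 1=0 G1=(1+0>=2)=0 G2=0(const) G3=G0=1 -> 0001
Step 7: G0=NOT G3=NOT 1=0 G1=(0+0>=2)=0 G2=0(const) G3=G0=0 -> 0000
State from step 7 equals state from step 3 -> cycle length 4

Answer: 4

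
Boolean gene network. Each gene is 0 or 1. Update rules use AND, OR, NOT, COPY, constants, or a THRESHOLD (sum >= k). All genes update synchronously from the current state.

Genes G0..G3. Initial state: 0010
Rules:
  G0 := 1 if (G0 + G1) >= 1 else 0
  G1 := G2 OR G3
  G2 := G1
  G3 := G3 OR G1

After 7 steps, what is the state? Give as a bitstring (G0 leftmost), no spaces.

Step 1: G0=(0+0>=1)=0 G1=G2|G3=1|0=1 G2=G1=0 G3=G3|G1=0|0=0 -> 0100
Step 2: G0=(0+1>=1)=1 G1=G2|G3=0|0=0 G2=G1=1 G3=G3|G1=0|1=1 -> 1011
Step 3: G0=(1+0>=1)=1 G1=G2|G3=1|1=1 G2=G1=0 G3=G3|G1=1|0=1 -> 1101
Step 4: G0=(1+1>=1)=1 G1=G2|G3=0|1=1 G2=G1=1 G3=G3|G1=1|1=1 -> 1111
Step 5: G0=(1+1>=1)=1 G1=G2|G3=1|1=1 G2=G1=1 G3=G3|G1=1|1=1 -> 1111
Step 6: G0=(1+1>=1)=1 G1=G2|G3=1|1=1 G2=G1=1 G3=G3|G1=1|1=1 -> 1111
Step 7: G0=(1+1>=1)=1 G1=G2|G3=1|1=1 G2=G1=1 G3=G3|G1=1|1=1 -> 1111

1111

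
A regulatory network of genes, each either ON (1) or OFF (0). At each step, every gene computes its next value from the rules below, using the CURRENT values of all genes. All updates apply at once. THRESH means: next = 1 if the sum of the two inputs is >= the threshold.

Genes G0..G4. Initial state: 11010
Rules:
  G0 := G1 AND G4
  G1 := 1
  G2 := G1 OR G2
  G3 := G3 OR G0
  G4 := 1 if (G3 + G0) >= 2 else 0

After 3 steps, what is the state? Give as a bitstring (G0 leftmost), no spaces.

Step 1: G0=G1&G4=1&0=0 G1=1(const) G2=G1|G2=1|0=1 G3=G3|G0=1|1=1 G4=(1+1>=2)=1 -> 01111
Step 2: G0=G1&G4=1&1=1 G1=1(const) G2=G1|G2=1|1=1 G3=G3|G0=1|0=1 G4=(1+0>=2)=0 -> 11110
Step 3: G0=G1&G4=1&0=0 G1=1(const) G2=G1|G2=1|1=1 G3=G3|G0=1|1=1 G4=(1+1>=2)=1 -> 01111

01111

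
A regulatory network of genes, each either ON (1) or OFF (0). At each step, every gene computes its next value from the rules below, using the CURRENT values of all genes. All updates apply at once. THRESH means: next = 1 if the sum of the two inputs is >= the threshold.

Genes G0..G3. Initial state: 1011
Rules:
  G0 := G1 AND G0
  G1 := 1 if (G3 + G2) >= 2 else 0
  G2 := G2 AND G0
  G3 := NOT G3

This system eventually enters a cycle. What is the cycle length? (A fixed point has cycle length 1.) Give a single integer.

Step 0: 1011
Step 1: G0=G1&G0=0&1=0 G1=(1+1>=2)=1 G2=G2&G0=1&1=1 G3=NOT G3=NOT 1=0 -> 0110
Step 2: G0=G1&G0=1&0=0 G1=(0+1>=2)=0 G2=G2&G0=1&0=0 G3=NOT G3=NOT 0=1 -> 0001
Step 3: G0=G1&G0=0&0=0 G1=(1+0>=2)=0 G2=G2&G0=0&0=0 G3=NOT G3=NOT 1=0 -> 0000
Step 4: G0=G1&G0=0&0=0 G1=(0+0>=2)=0 G2=G2&G0=0&0=0 G3=NOT G3=NOT 0=1 -> 0001
State from step 4 equals state from step 2 -> cycle length 2

Answer: 2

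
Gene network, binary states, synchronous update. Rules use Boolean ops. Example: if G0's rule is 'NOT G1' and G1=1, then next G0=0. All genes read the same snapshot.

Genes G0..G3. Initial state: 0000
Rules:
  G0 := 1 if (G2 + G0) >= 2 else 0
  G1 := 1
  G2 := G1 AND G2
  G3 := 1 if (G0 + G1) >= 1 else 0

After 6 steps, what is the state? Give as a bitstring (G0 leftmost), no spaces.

Step 1: G0=(0+0>=2)=0 G1=1(const) G2=G1&G2=0&0=0 G3=(0+0>=1)=0 -> 0100
Step 2: G0=(0+0>=2)=0 G1=1(const) G2=G1&G2=1&0=0 G3=(0+1>=1)=1 -> 0101
Step 3: G0=(0+0>=2)=0 G1=1(const) G2=G1&G2=1&0=0 G3=(0+1>=1)=1 -> 0101
Step 4: G0=(0+0>=2)=0 G1=1(const) G2=G1&G2=1&0=0 G3=(0+1>=1)=1 -> 0101
Step 5: G0=(0+0>=2)=0 G1=1(const) G2=G1&G2=1&0=0 G3=(0+1>=1)=1 -> 0101
Step 6: G0=(0+0>=2)=0 G1=1(const) G2=G1&G2=1&0=0 G3=(0+1>=1)=1 -> 0101

0101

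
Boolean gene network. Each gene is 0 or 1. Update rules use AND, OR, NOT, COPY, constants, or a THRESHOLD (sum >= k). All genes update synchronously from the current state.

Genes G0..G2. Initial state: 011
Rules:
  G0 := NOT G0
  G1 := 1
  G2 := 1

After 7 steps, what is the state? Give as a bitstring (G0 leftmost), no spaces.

Step 1: G0=NOT G0=NOT 0=1 G1=1(const) G2=1(const) -> 111
Step 2: G0=NOT G0=NOT 1=0 G1=1(const) G2=1(const) -> 011
Step 3: G0=NOT G0=NOT 0=1 G1=1(const) G2=1(const) -> 111
Step 4: G0=NOT G0=NOT 1=0 G1=1(const) G2=1(const) -> 011
Step 5: G0=NOT G0=NOT 0=1 G1=1(const) G2=1(const) -> 111
Step 6: G0=NOT G0=NOT 1=0 G1=1(const) G2=1(const) -> 011
Step 7: G0=NOT G0=NOT 0=1 G1=1(const) G2=1(const) -> 111

111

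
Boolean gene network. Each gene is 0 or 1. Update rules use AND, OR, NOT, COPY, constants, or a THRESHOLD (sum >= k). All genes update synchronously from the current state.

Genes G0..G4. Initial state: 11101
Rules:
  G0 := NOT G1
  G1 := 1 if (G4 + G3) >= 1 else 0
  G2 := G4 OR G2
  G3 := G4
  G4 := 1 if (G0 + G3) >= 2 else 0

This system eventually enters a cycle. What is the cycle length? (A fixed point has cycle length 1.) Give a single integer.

Answer: 1

Derivation:
Step 0: 11101
Step 1: G0=NOT G1=NOT 1=0 G1=(1+0>=1)=1 G2=G4|G2=1|1=1 G3=G4=1 G4=(1+0>=2)=0 -> 01110
Step 2: G0=NOT G1=NOT 1=0 G1=(0+1>=1)=1 G2=G4|G2=0|1=1 G3=G4=0 G4=(0+1>=2)=0 -> 01100
Step 3: G0=NOT G1=NOT 1=0 G1=(0+0>=1)=0 G2=G4|G2=0|1=1 G3=G4=0 G4=(0+0>=2)=0 -> 00100
Step 4: G0=NOT G1=NOT 0=1 G1=(0+0>=1)=0 G2=G4|G2=0|1=1 G3=G4=0 G4=(0+0>=2)=0 -> 10100
Step 5: G0=NOT G1=NOT 0=1 G1=(0+0>=1)=0 G2=G4|G2=0|1=1 G3=G4=0 G4=(1+0>=2)=0 -> 10100
State from step 5 equals state from step 4 -> cycle length 1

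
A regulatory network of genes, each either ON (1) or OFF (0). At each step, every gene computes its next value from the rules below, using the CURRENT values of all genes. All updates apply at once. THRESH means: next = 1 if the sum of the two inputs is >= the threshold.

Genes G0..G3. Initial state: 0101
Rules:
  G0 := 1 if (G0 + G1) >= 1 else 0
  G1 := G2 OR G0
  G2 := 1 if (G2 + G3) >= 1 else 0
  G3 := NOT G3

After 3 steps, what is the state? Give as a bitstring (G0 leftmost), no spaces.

Step 1: G0=(0+1>=1)=1 G1=G2|G0=0|0=0 G2=(0+1>=1)=1 G3=NOT G3=NOT 1=0 -> 1010
Step 2: G0=(1+0>=1)=1 G1=G2|G0=1|1=1 G2=(1+0>=1)=1 G3=NOT G3=NOT 0=1 -> 1111
Step 3: G0=(1+1>=1)=1 G1=G2|G0=1|1=1 G2=(1+1>=1)=1 G3=NOT G3=NOT 1=0 -> 1110

1110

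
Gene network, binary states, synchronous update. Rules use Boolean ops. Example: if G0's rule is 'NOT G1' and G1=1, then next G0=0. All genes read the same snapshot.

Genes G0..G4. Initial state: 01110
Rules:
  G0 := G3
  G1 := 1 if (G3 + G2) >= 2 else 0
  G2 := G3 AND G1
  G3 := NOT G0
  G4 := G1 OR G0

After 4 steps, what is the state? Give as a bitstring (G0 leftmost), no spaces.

Step 1: G0=G3=1 G1=(1+1>=2)=1 G2=G3&G1=1&1=1 G3=NOT G0=NOT 0=1 G4=G1|G0=1|0=1 -> 11111
Step 2: G0=G3=1 G1=(1+1>=2)=1 G2=G3&G1=1&1=1 G3=NOT G0=NOT 1=0 G4=G1|G0=1|1=1 -> 11101
Step 3: G0=G3=0 G1=(0+1>=2)=0 G2=G3&G1=0&1=0 G3=NOT G0=NOT 1=0 G4=G1|G0=1|1=1 -> 00001
Step 4: G0=G3=0 G1=(0+0>=2)=0 G2=G3&G1=0&0=0 G3=NOT G0=NOT 0=1 G4=G1|G0=0|0=0 -> 00010

00010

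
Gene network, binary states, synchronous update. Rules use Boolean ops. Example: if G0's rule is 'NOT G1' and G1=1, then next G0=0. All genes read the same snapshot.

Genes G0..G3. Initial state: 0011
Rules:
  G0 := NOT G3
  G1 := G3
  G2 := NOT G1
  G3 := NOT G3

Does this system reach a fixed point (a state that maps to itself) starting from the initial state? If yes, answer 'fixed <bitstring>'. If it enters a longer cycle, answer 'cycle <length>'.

Answer: cycle 2

Derivation:
Step 0: 0011
Step 1: G0=NOT G3=NOT 1=0 G1=G3=1 G2=NOT G1=NOT 0=1 G3=NOT G3=NOT 1=0 -> 0110
Step 2: G0=NOT G3=NOT 0=1 G1=G3=0 G2=NOT G1=NOT 1=0 G3=NOT G3=NOT 0=1 -> 1001
Step 3: G0=NOT G3=NOT 1=0 G1=G3=1 G2=NOT G1=NOT 0=1 G3=NOT G3=NOT 1=0 -> 0110
Cycle of length 2 starting at step 1 -> no fixed point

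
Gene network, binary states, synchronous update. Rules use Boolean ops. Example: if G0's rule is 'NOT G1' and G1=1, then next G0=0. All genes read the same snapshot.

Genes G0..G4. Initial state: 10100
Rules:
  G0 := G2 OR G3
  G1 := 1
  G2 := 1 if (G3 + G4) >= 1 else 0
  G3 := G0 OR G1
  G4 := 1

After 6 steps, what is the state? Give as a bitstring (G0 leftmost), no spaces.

Step 1: G0=G2|G3=1|0=1 G1=1(const) G2=(0+0>=1)=0 G3=G0|G1=1|0=1 G4=1(const) -> 11011
Step 2: G0=G2|G3=0|1=1 G1=1(const) G2=(1+1>=1)=1 G3=G0|G1=1|1=1 G4=1(const) -> 11111
Step 3: G0=G2|G3=1|1=1 G1=1(const) G2=(1+1>=1)=1 G3=G0|G1=1|1=1 G4=1(const) -> 11111
Step 4: G0=G2|G3=1|1=1 G1=1(const) G2=(1+1>=1)=1 G3=G0|G1=1|1=1 G4=1(const) -> 11111
Step 5: G0=G2|G3=1|1=1 G1=1(const) G2=(1+1>=1)=1 G3=G0|G1=1|1=1 G4=1(const) -> 11111
Step 6: G0=G2|G3=1|1=1 G1=1(const) G2=(1+1>=1)=1 G3=G0|G1=1|1=1 G4=1(const) -> 11111

11111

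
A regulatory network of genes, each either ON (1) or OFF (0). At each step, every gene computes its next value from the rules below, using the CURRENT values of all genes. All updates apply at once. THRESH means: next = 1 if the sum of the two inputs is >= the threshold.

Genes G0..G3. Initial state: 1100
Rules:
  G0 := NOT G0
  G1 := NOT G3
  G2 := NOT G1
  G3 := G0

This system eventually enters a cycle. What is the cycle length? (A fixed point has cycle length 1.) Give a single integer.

Step 0: 1100
Step 1: G0=NOT G0=NOT 1=0 G1=NOT G3=NOT 0=1 G2=NOT G1=NOT 1=0 G3=G0=1 -> 0101
Step 2: G0=NOT G0=NOT 0=1 G1=NOT G3=NOT 1=0 G2=NOT G1=NOT 1=0 G3=G0=0 -> 1000
Step 3: G0=NOT G0=NOT 1=0 G1=NOT G3=NOT 0=1 G2=NOT G1=NOT 0=1 G3=G0=1 -> 0111
Step 4: G0=NOT G0=NOT 0=1 G1=NOT G3=NOT 1=0 G2=NOT G1=NOT 1=0 G3=G0=0 -> 1000
State from step 4 equals state from step 2 -> cycle length 2

Answer: 2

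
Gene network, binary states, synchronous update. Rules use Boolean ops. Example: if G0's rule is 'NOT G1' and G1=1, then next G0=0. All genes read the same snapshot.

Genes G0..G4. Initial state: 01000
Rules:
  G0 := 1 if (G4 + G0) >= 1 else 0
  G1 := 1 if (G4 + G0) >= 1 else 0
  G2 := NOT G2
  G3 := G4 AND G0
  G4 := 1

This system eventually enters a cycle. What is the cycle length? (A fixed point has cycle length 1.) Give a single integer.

Answer: 2

Derivation:
Step 0: 01000
Step 1: G0=(0+0>=1)=0 G1=(0+0>=1)=0 G2=NOT G2=NOT 0=1 G3=G4&G0=0&0=0 G4=1(const) -> 00101
Step 2: G0=(1+0>=1)=1 G1=(1+0>=1)=1 G2=NOT G2=NOT 1=0 G3=G4&G0=1&0=0 G4=1(const) -> 11001
Step 3: G0=(1+1>=1)=1 G1=(1+1>=1)=1 G2=NOT G2=NOT 0=1 G3=G4&G0=1&1=1 G4=1(const) -> 11111
Step 4: G0=(1+1>=1)=1 G1=(1+1>=1)=1 G2=NOT G2=NOT 1=0 G3=G4&G0=1&1=1 G4=1(const) -> 11011
Step 5: G0=(1+1>=1)=1 G1=(1+1>=1)=1 G2=NOT G2=NOT 0=1 G3=G4&G0=1&1=1 G4=1(const) -> 11111
State from step 5 equals state from step 3 -> cycle length 2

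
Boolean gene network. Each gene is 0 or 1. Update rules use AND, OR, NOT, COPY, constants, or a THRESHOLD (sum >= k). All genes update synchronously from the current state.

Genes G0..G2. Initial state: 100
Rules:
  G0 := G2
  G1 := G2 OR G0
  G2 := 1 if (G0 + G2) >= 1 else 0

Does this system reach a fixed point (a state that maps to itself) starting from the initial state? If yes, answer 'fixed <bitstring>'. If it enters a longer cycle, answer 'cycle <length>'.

Step 0: 100
Step 1: G0=G2=0 G1=G2|G0=0|1=1 G2=(1+0>=1)=1 -> 011
Step 2: G0=G2=1 G1=G2|G0=1|0=1 G2=(0+1>=1)=1 -> 111
Step 3: G0=G2=1 G1=G2|G0=1|1=1 G2=(1+1>=1)=1 -> 111
Fixed point reached at step 2: 111

Answer: fixed 111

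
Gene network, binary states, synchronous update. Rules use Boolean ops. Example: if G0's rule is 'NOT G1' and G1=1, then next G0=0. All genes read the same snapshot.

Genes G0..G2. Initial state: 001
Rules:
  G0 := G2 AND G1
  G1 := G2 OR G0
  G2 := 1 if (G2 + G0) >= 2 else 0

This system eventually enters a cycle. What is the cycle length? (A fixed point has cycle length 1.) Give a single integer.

Answer: 1

Derivation:
Step 0: 001
Step 1: G0=G2&G1=1&0=0 G1=G2|G0=1|0=1 G2=(1+0>=2)=0 -> 010
Step 2: G0=G2&G1=0&1=0 G1=G2|G0=0|0=0 G2=(0+0>=2)=0 -> 000
Step 3: G0=G2&G1=0&0=0 G1=G2|G0=0|0=0 G2=(0+0>=2)=0 -> 000
State from step 3 equals state from step 2 -> cycle length 1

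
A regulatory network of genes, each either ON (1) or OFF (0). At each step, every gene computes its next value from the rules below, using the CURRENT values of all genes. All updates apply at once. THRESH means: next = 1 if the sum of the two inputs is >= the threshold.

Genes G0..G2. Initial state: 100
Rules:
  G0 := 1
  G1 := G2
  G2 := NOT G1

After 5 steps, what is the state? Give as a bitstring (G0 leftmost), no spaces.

Step 1: G0=1(const) G1=G2=0 G2=NOT G1=NOT 0=1 -> 101
Step 2: G0=1(const) G1=G2=1 G2=NOT G1=NOT 0=1 -> 111
Step 3: G0=1(const) G1=G2=1 G2=NOT G1=NOT 1=0 -> 110
Step 4: G0=1(const) G1=G2=0 G2=NOT G1=NOT 1=0 -> 100
Step 5: G0=1(const) G1=G2=0 G2=NOT G1=NOT 0=1 -> 101

101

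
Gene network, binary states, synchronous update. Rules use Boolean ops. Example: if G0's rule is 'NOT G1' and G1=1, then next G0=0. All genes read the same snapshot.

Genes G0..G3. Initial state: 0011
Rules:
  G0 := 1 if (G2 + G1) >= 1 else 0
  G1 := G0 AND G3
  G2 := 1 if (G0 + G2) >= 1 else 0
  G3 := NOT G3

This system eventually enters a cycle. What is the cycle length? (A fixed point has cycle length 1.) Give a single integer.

Step 0: 0011
Step 1: G0=(1+0>=1)=1 G1=G0&G3=0&1=0 G2=(0+1>=1)=1 G3=NOT G3=NOT 1=0 -> 1010
Step 2: G0=(1+0>=1)=1 G1=G0&G3=1&0=0 G2=(1+1>=1)=1 G3=NOT G3=NOT 0=1 -> 1011
Step 3: G0=(1+0>=1)=1 G1=G0&G3=1&1=1 G2=(1+1>=1)=1 G3=NOT G3=NOT 1=0 -> 1110
Step 4: G0=(1+1>=1)=1 G1=G0&G3=1&0=0 G2=(1+1>=1)=1 G3=NOT G3=NOT 0=1 -> 1011
State from step 4 equals state from step 2 -> cycle length 2

Answer: 2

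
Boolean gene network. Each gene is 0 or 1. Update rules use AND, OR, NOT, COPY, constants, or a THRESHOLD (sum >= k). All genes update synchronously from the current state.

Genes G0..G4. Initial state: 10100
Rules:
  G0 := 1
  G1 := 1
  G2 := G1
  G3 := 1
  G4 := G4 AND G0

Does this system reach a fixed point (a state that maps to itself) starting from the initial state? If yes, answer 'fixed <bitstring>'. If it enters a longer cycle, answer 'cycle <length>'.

Answer: fixed 11110

Derivation:
Step 0: 10100
Step 1: G0=1(const) G1=1(const) G2=G1=0 G3=1(const) G4=G4&G0=0&1=0 -> 11010
Step 2: G0=1(const) G1=1(const) G2=G1=1 G3=1(const) G4=G4&G0=0&1=0 -> 11110
Step 3: G0=1(const) G1=1(const) G2=G1=1 G3=1(const) G4=G4&G0=0&1=0 -> 11110
Fixed point reached at step 2: 11110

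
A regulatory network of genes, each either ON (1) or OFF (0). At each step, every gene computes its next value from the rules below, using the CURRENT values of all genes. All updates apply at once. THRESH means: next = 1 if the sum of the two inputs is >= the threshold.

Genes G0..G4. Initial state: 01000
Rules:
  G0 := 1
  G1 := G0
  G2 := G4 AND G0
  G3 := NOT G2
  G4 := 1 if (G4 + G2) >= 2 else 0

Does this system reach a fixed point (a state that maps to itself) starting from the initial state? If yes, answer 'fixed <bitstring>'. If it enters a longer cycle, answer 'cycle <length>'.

Step 0: 01000
Step 1: G0=1(const) G1=G0=0 G2=G4&G0=0&0=0 G3=NOT G2=NOT 0=1 G4=(0+0>=2)=0 -> 10010
Step 2: G0=1(const) G1=G0=1 G2=G4&G0=0&1=0 G3=NOT G2=NOT 0=1 G4=(0+0>=2)=0 -> 11010
Step 3: G0=1(const) G1=G0=1 G2=G4&G0=0&1=0 G3=NOT G2=NOT 0=1 G4=(0+0>=2)=0 -> 11010
Fixed point reached at step 2: 11010

Answer: fixed 11010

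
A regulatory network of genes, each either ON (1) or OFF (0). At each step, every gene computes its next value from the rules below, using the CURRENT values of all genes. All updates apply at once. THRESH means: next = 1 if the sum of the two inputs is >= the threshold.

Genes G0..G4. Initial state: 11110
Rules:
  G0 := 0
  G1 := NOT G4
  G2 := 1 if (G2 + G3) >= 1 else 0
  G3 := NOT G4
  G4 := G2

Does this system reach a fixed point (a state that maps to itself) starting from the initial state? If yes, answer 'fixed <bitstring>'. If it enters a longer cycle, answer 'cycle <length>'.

Step 0: 11110
Step 1: G0=0(const) G1=NOT G4=NOT 0=1 G2=(1+1>=1)=1 G3=NOT G4=NOT 0=1 G4=G2=1 -> 01111
Step 2: G0=0(const) G1=NOT G4=NOT 1=0 G2=(1+1>=1)=1 G3=NOT G4=NOT 1=0 G4=G2=1 -> 00101
Step 3: G0=0(const) G1=NOT G4=NOT 1=0 G2=(1+0>=1)=1 G3=NOT G4=NOT 1=0 G4=G2=1 -> 00101
Fixed point reached at step 2: 00101

Answer: fixed 00101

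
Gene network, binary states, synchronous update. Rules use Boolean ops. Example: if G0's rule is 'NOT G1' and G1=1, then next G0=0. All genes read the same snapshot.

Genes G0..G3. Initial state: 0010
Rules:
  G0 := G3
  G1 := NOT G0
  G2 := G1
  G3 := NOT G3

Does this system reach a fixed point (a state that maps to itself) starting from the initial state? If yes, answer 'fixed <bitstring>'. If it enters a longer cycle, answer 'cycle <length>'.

Answer: cycle 2

Derivation:
Step 0: 0010
Step 1: G0=G3=0 G1=NOT G0=NOT 0=1 G2=G1=0 G3=NOT G3=NOT 0=1 -> 0101
Step 2: G0=G3=1 G1=NOT G0=NOT 0=1 G2=G1=1 G3=NOT G3=NOT 1=0 -> 1110
Step 3: G0=G3=0 G1=NOT G0=NOT 1=0 G2=G1=1 G3=NOT G3=NOT 0=1 -> 0011
Step 4: G0=G3=1 G1=NOT G0=NOT 0=1 G2=G1=0 G3=NOT G3=NOT 1=0 -> 1100
Step 5: G0=G3=0 G1=NOT G0=NOT 1=0 G2=G1=1 G3=NOT G3=NOT 0=1 -> 0011
Cycle of length 2 starting at step 3 -> no fixed point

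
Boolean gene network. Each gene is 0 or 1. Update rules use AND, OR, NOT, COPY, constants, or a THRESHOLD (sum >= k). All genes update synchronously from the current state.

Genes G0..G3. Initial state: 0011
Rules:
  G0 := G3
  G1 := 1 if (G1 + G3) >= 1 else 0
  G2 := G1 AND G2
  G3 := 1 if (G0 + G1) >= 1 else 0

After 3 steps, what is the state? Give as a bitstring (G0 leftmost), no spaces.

Step 1: G0=G3=1 G1=(0+1>=1)=1 G2=G1&G2=0&1=0 G3=(0+0>=1)=0 -> 1100
Step 2: G0=G3=0 G1=(1+0>=1)=1 G2=G1&G2=1&0=0 G3=(1+1>=1)=1 -> 0101
Step 3: G0=G3=1 G1=(1+1>=1)=1 G2=G1&G2=1&0=0 G3=(0+1>=1)=1 -> 1101

1101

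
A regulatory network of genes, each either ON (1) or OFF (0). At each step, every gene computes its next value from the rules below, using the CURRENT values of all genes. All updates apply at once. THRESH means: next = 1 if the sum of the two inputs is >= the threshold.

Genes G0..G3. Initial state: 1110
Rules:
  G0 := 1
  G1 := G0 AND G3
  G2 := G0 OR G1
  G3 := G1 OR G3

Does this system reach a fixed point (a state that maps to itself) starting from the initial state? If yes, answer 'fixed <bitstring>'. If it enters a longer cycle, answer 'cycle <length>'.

Step 0: 1110
Step 1: G0=1(const) G1=G0&G3=1&0=0 G2=G0|G1=1|1=1 G3=G1|G3=1|0=1 -> 1011
Step 2: G0=1(const) G1=G0&G3=1&1=1 G2=G0|G1=1|0=1 G3=G1|G3=0|1=1 -> 1111
Step 3: G0=1(const) G1=G0&G3=1&1=1 G2=G0|G1=1|1=1 G3=G1|G3=1|1=1 -> 1111
Fixed point reached at step 2: 1111

Answer: fixed 1111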